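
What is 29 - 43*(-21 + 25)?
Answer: -143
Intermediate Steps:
29 - 43*(-21 + 25) = 29 - 43*4 = 29 - 172 = -143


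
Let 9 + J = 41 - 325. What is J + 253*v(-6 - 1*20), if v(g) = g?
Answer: -6871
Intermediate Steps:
J = -293 (J = -9 + (41 - 325) = -9 - 284 = -293)
J + 253*v(-6 - 1*20) = -293 + 253*(-6 - 1*20) = -293 + 253*(-6 - 20) = -293 + 253*(-26) = -293 - 6578 = -6871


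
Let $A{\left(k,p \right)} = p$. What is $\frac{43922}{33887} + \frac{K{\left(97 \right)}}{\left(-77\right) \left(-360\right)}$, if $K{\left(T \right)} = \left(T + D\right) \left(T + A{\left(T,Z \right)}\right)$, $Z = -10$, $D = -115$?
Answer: $\frac{1320239}{1065020} \approx 1.2396$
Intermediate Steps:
$K{\left(T \right)} = \left(-115 + T\right) \left(-10 + T\right)$ ($K{\left(T \right)} = \left(T - 115\right) \left(T - 10\right) = \left(-115 + T\right) \left(-10 + T\right)$)
$\frac{43922}{33887} + \frac{K{\left(97 \right)}}{\left(-77\right) \left(-360\right)} = \frac{43922}{33887} + \frac{1150 + 97^{2} - 12125}{\left(-77\right) \left(-360\right)} = 43922 \cdot \frac{1}{33887} + \frac{1150 + 9409 - 12125}{27720} = \frac{43922}{33887} - \frac{87}{1540} = \frac{1320239}{1065020}$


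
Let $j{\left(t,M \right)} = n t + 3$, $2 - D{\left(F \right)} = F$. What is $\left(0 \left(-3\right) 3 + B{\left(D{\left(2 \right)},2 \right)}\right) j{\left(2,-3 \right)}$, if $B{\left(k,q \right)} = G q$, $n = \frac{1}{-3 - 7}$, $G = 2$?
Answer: $\frac{56}{5} \approx 11.2$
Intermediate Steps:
$D{\left(F \right)} = 2 - F$
$n = - \frac{1}{10}$ ($n = \frac{1}{-10} = - \frac{1}{10} \approx -0.1$)
$j{\left(t,M \right)} = 3 - \frac{t}{10}$ ($j{\left(t,M \right)} = - \frac{t}{10} + 3 = 3 - \frac{t}{10}$)
$B{\left(k,q \right)} = 2 q$
$\left(0 \left(-3\right) 3 + B{\left(D{\left(2 \right)},2 \right)}\right) j{\left(2,-3 \right)} = \left(0 \left(-3\right) 3 + 2 \cdot 2\right) \left(3 - \frac{1}{5}\right) = \left(0 \cdot 3 + 4\right) \left(3 - \frac{1}{5}\right) = \left(0 + 4\right) \frac{14}{5} = 4 \cdot \frac{14}{5} = \frac{56}{5}$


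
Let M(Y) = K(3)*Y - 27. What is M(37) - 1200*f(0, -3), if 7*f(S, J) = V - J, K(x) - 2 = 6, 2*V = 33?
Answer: -21517/7 ≈ -3073.9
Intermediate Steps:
V = 33/2 (V = (½)*33 = 33/2 ≈ 16.500)
K(x) = 8 (K(x) = 2 + 6 = 8)
f(S, J) = 33/14 - J/7 (f(S, J) = (33/2 - J)/7 = 33/14 - J/7)
M(Y) = -27 + 8*Y (M(Y) = 8*Y - 27 = -27 + 8*Y)
M(37) - 1200*f(0, -3) = (-27 + 8*37) - 1200*(33/14 - ⅐*(-3)) = (-27 + 296) - 1200*(33/14 + 3/7) = 269 - 1200*39/14 = 269 - 23400/7 = -21517/7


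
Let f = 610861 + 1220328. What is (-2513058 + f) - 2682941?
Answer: -3364810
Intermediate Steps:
f = 1831189
(-2513058 + f) - 2682941 = (-2513058 + 1831189) - 2682941 = -681869 - 2682941 = -3364810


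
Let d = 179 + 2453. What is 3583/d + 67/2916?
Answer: 2656093/1918728 ≈ 1.3843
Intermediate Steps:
d = 2632
3583/d + 67/2916 = 3583/2632 + 67/2916 = 2656093/1918728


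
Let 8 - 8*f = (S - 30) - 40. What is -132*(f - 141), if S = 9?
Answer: 34947/2 ≈ 17474.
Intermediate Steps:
f = 69/8 (f = 1 - ((9 - 30) - 40)/8 = 1 - (-21 - 40)/8 = 1 - ⅛*(-61) = 1 + 61/8 = 69/8 ≈ 8.6250)
-132*(f - 141) = -132*(69/8 - 141) = -132*(-1059/8) = 34947/2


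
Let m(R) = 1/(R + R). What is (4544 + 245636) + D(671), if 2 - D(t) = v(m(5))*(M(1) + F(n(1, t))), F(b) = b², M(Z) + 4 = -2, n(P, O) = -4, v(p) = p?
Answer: 250181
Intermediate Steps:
m(R) = 1/(2*R)
M(Z) = -6 (M(Z) = -4 - 2 = -6)
D(t) = 1 (D(t) = 2 - (½)/5*(-6 + (-4)²) = 2 - (½)*(⅕)*(-6 + 16) = 2 - 10/10 = 2 - 1*1 = 2 - 1 = 1)
(4544 + 245636) + D(671) = (4544 + 245636) + 1 = 250180 + 1 = 250181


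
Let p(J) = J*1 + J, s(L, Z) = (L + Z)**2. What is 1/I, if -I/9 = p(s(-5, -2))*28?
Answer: -1/24696 ≈ -4.0492e-5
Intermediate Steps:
p(J) = 2*J (p(J) = J + J = 2*J)
I = -24696 (I = -9*2*(-5 - 2)**2*28 = -9*2*(-7)**2*28 = -9*2*49*28 = -882*28 = -9*2744 = -24696)
1/I = 1/(-24696) = -1/24696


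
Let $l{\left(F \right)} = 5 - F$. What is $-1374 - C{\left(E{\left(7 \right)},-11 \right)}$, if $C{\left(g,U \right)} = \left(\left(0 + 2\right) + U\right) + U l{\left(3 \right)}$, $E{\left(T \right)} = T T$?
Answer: $-1343$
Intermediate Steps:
$E{\left(T \right)} = T^{2}$
$C{\left(g,U \right)} = 2 + 3 U$ ($C{\left(g,U \right)} = \left(\left(0 + 2\right) + U\right) + U \left(5 - 3\right) = \left(2 + U\right) + U \left(5 - 3\right) = \left(2 + U\right) + U 2 = \left(2 + U\right) + 2 U = 2 + 3 U$)
$-1374 - C{\left(E{\left(7 \right)},-11 \right)} = -1374 - \left(2 + 3 \left(-11\right)\right) = -1374 - \left(2 - 33\right) = -1374 - -31 = -1374 + 31 = -1343$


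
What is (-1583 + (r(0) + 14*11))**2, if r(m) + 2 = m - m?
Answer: 2047761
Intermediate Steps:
r(m) = -2 (r(m) = -2 + (m - m) = -2 + 0 = -2)
(-1583 + (r(0) + 14*11))**2 = (-1583 + (-2 + 14*11))**2 = (-1583 + (-2 + 154))**2 = (-1583 + 152)**2 = (-1431)**2 = 2047761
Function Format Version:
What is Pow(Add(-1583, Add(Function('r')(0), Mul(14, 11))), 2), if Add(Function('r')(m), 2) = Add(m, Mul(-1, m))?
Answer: 2047761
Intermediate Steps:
Function('r')(m) = -2 (Function('r')(m) = Add(-2, Add(m, Mul(-1, m))) = Add(-2, 0) = -2)
Pow(Add(-1583, Add(Function('r')(0), Mul(14, 11))), 2) = Pow(Add(-1583, Add(-2, Mul(14, 11))), 2) = Pow(Add(-1583, Add(-2, 154)), 2) = Pow(Add(-1583, 152), 2) = Pow(-1431, 2) = 2047761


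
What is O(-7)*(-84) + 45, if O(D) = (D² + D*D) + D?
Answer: -7599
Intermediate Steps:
O(D) = D + 2*D² (O(D) = (D² + D²) + D = 2*D² + D = D + 2*D²)
O(-7)*(-84) + 45 = -7*(1 + 2*(-7))*(-84) + 45 = -7*(1 - 14)*(-84) + 45 = -7*(-13)*(-84) + 45 = 91*(-84) + 45 = -7644 + 45 = -7599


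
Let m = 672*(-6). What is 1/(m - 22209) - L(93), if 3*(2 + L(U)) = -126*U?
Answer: 102549827/26241 ≈ 3908.0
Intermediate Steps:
L(U) = -2 - 42*U (L(U) = -2 + (-126*U)/3 = -2 - 42*U)
m = -4032
1/(m - 22209) - L(93) = 1/(-4032 - 22209) - (-2 - 42*93) = 1/(-26241) - (-2 - 3906) = -1/26241 - 1*(-3908) = -1/26241 + 3908 = 102549827/26241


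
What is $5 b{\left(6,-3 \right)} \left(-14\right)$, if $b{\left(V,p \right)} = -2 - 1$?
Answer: $210$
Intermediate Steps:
$b{\left(V,p \right)} = -3$ ($b{\left(V,p \right)} = -2 - 1 = -3$)
$5 b{\left(6,-3 \right)} \left(-14\right) = 5 \left(-3\right) \left(-14\right) = \left(-15\right) \left(-14\right) = 210$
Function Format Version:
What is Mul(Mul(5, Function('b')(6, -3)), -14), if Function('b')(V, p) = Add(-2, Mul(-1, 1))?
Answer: 210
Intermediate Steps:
Function('b')(V, p) = -3 (Function('b')(V, p) = Add(-2, -1) = -3)
Mul(Mul(5, Function('b')(6, -3)), -14) = Mul(Mul(5, -3), -14) = Mul(-15, -14) = 210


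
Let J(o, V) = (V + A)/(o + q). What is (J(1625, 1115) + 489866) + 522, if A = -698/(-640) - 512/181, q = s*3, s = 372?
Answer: 77853435663489/158758720 ≈ 4.9039e+5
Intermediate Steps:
q = 1116 (q = 372*3 = 1116)
A = -100671/57920 (A = -698*(-1/640) - 512*1/181 = 349/320 - 512/181 = -100671/57920 ≈ -1.7381)
J(o, V) = (-100671/57920 + V)/(1116 + o) (J(o, V) = (V - 100671/57920)/(o + 1116) = (-100671/57920 + V)/(1116 + o))
(J(1625, 1115) + 489866) + 522 = ((-100671/57920 + 1115)/(1116 + 1625) + 489866) + 522 = ((64480129/57920)/2741 + 489866) + 522 = ((1/2741)*(64480129/57920) + 489866) + 522 = (64480129/158758720 + 489866) + 522 = 77770563611649/158758720 + 522 = 77853435663489/158758720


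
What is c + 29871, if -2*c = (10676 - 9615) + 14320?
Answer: 44361/2 ≈ 22181.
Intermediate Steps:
c = -15381/2 (c = -((10676 - 9615) + 14320)/2 = -(1061 + 14320)/2 = -½*15381 = -15381/2 ≈ -7690.5)
c + 29871 = -15381/2 + 29871 = 44361/2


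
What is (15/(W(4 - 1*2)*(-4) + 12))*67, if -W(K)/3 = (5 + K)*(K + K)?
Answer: 335/116 ≈ 2.8879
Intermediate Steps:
W(K) = -6*K*(5 + K) (W(K) = -3*(5 + K)*(K + K) = -3*(5 + K)*2*K = -6*K*(5 + K))
(15/(W(4 - 1*2)*(-4) + 12))*67 = (15/(-6*(4 - 1*2)*(5 + (4 - 1*2))*(-4) + 12))*67 = (15/(-6*(4 - 2)*(5 + (4 - 2))*(-4) + 12))*67 = (15/(-6*2*(5 + 2)*(-4) + 12))*67 = (15/(-6*2*7*(-4) + 12))*67 = (15/(-84*(-4) + 12))*67 = (15/(336 + 12))*67 = (15/348)*67 = (15*(1/348))*67 = (5/116)*67 = 335/116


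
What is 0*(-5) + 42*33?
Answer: 1386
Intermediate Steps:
0*(-5) + 42*33 = 0 + 1386 = 1386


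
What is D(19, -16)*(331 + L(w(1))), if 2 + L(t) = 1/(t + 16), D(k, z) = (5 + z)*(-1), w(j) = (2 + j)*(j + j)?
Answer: 7239/2 ≈ 3619.5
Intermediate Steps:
w(j) = 2*j*(2 + j) (w(j) = (2 + j)*(2*j) = 2*j*(2 + j))
D(k, z) = -5 - z
L(t) = -2 + 1/(16 + t) (L(t) = -2 + 1/(t + 16) = -2 + 1/(16 + t))
D(19, -16)*(331 + L(w(1))) = (-5 - 1*(-16))*(331 + (-31 - 4*(2 + 1))/(16 + 2*1*(2 + 1))) = (-5 + 16)*(331 + (-31 - 4*3)/(16 + 2*1*3)) = 11*(331 + (-31 - 2*6)/(16 + 6)) = 11*(331 + (-31 - 12)/22) = 11*(331 + (1/22)*(-43)) = 11*(331 - 43/22) = 11*(7239/22) = 7239/2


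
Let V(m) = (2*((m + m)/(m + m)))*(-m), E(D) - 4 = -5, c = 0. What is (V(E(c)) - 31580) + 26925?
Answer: -4653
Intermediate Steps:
E(D) = -1 (E(D) = 4 - 5 = -1)
V(m) = -2*m (V(m) = (2*((2*m)/((2*m))))*(-m) = (2*((2*m)*(1/(2*m))))*(-m) = (2*1)*(-m) = 2*(-m) = -2*m)
(V(E(c)) - 31580) + 26925 = (-2*(-1) - 31580) + 26925 = (2 - 31580) + 26925 = -31578 + 26925 = -4653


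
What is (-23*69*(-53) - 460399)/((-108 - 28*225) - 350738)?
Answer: 188144/178573 ≈ 1.0536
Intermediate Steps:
(-23*69*(-53) - 460399)/((-108 - 28*225) - 350738) = (-1587*(-53) - 460399)/((-27*4 - 6300) - 350738) = (84111 - 460399)/((-108 - 6300) - 350738) = -376288/(-6408 - 350738) = -376288/(-357146) = -376288*(-1/357146) = 188144/178573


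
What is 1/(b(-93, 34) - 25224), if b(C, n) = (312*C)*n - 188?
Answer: -1/1011956 ≈ -9.8819e-7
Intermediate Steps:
b(C, n) = -188 + 312*C*n (b(C, n) = 312*C*n - 188 = -188 + 312*C*n)
1/(b(-93, 34) - 25224) = 1/((-188 + 312*(-93)*34) - 25224) = 1/((-188 - 986544) - 25224) = 1/(-986732 - 25224) = 1/(-1011956) = -1/1011956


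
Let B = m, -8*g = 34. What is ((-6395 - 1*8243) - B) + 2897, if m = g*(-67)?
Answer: -48103/4 ≈ -12026.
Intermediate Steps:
g = -17/4 (g = -⅛*34 = -17/4 ≈ -4.2500)
m = 1139/4 (m = -17/4*(-67) = 1139/4 ≈ 284.75)
B = 1139/4 ≈ 284.75
((-6395 - 1*8243) - B) + 2897 = ((-6395 - 1*8243) - 1*1139/4) + 2897 = ((-6395 - 8243) - 1139/4) + 2897 = (-14638 - 1139/4) + 2897 = -59691/4 + 2897 = -48103/4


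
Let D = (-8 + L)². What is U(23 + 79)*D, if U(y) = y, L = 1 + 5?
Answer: 408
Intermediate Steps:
L = 6
D = 4 (D = (-8 + 6)² = (-2)² = 4)
U(23 + 79)*D = (23 + 79)*4 = 102*4 = 408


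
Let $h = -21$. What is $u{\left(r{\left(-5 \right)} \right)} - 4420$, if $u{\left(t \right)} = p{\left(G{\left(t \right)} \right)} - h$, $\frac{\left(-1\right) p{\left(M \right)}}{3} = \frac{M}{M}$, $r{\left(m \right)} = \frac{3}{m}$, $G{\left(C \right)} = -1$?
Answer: $-4402$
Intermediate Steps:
$p{\left(M \right)} = -3$ ($p{\left(M \right)} = - 3 \frac{M}{M} = \left(-3\right) 1 = -3$)
$u{\left(t \right)} = 18$ ($u{\left(t \right)} = -3 - -21 = -3 + 21 = 18$)
$u{\left(r{\left(-5 \right)} \right)} - 4420 = 18 - 4420 = -4402$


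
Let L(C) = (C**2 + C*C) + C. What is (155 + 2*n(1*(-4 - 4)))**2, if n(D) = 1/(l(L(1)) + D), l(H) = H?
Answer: 597529/25 ≈ 23901.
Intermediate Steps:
L(C) = C + 2*C**2 (L(C) = (C**2 + C**2) + C = 2*C**2 + C = C + 2*C**2)
n(D) = 1/(3 + D) (n(D) = 1/(1*(1 + 2*1) + D) = 1/(1*(1 + 2) + D) = 1/(1*3 + D) = 1/(3 + D))
(155 + 2*n(1*(-4 - 4)))**2 = (155 + 2/(3 + 1*(-4 - 4)))**2 = (155 + 2/(3 + 1*(-8)))**2 = (155 + 2/(3 - 8))**2 = (155 + 2/(-5))**2 = (155 + 2*(-1/5))**2 = (155 - 2/5)**2 = (773/5)**2 = 597529/25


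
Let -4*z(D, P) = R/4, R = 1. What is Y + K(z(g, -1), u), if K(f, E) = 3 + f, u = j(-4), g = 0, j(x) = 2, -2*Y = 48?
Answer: -337/16 ≈ -21.063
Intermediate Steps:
Y = -24 (Y = -½*48 = -24)
u = 2
z(D, P) = -1/16 (z(D, P) = -1/(4*4) = -¼*¼ = -1/16)
Y + K(z(g, -1), u) = -24 + (3 - 1/16) = -24 + 47/16 = -337/16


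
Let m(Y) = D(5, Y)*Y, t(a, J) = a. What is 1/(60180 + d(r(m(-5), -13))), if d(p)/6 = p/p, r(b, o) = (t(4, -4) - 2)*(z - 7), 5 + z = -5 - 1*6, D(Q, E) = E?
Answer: 1/60186 ≈ 1.6615e-5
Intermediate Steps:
m(Y) = Y² (m(Y) = Y*Y = Y²)
z = -16 (z = -5 + (-5 - 1*6) = -5 + (-5 - 6) = -5 - 11 = -16)
r(b, o) = -46 (r(b, o) = (4 - 2)*(-16 - 7) = 2*(-23) = -46)
d(p) = 6 (d(p) = 6*(p/p) = 6*1 = 6)
1/(60180 + d(r(m(-5), -13))) = 1/(60180 + 6) = 1/60186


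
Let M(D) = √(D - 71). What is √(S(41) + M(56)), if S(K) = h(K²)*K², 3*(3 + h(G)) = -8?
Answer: √(-85731 + 9*I*√15)/3 ≈ 0.019841 + 97.599*I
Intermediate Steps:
h(G) = -17/3 (h(G) = -3 + (⅓)*(-8) = -3 - 8/3 = -17/3)
S(K) = -17*K²/3
M(D) = √(-71 + D)
√(S(41) + M(56)) = √(-17/3*41² + √(-71 + 56)) = √(-17/3*1681 + √(-15)) = √(-28577/3 + I*√15)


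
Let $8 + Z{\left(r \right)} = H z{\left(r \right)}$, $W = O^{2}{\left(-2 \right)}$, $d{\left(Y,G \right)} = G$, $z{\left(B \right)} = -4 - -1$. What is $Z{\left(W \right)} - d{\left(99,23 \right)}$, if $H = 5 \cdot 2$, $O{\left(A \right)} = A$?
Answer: $-61$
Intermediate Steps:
$z{\left(B \right)} = -3$ ($z{\left(B \right)} = -4 + 1 = -3$)
$W = 4$ ($W = \left(-2\right)^{2} = 4$)
$H = 10$
$Z{\left(r \right)} = -38$ ($Z{\left(r \right)} = -8 + 10 \left(-3\right) = -8 - 30 = -38$)
$Z{\left(W \right)} - d{\left(99,23 \right)} = -38 - 23 = -61$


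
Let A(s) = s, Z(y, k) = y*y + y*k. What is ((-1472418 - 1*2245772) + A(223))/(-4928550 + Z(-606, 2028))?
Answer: 3717967/5790282 ≈ 0.64211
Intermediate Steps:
Z(y, k) = y**2 + k*y
((-1472418 - 1*2245772) + A(223))/(-4928550 + Z(-606, 2028)) = ((-1472418 - 1*2245772) + 223)/(-4928550 - 606*(2028 - 606)) = ((-1472418 - 2245772) + 223)/(-4928550 - 606*1422) = (-3718190 + 223)/(-4928550 - 861732) = -3717967/(-5790282) = -3717967*(-1/5790282) = 3717967/5790282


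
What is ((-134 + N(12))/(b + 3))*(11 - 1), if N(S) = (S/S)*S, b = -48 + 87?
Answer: -610/21 ≈ -29.048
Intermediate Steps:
b = 39
N(S) = S (N(S) = 1*S = S)
((-134 + N(12))/(b + 3))*(11 - 1) = ((-134 + 12)/(39 + 3))*(11 - 1) = -122/42*10 = -122*1/42*10 = -61/21*10 = -610/21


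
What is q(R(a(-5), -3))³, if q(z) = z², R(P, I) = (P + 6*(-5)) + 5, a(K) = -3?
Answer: 481890304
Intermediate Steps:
R(P, I) = -25 + P (R(P, I) = (P - 30) + 5 = (-30 + P) + 5 = -25 + P)
q(R(a(-5), -3))³ = ((-25 - 3)²)³ = ((-28)²)³ = 784³ = 481890304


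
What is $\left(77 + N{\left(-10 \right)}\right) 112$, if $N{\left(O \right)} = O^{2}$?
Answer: $19824$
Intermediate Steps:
$\left(77 + N{\left(-10 \right)}\right) 112 = \left(77 + \left(-10\right)^{2}\right) 112 = \left(77 + 100\right) 112 = 177 \cdot 112 = 19824$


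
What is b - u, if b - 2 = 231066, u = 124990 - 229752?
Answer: 335830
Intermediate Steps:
u = -104762
b = 231068 (b = 2 + 231066 = 231068)
b - u = 231068 - 1*(-104762) = 231068 + 104762 = 335830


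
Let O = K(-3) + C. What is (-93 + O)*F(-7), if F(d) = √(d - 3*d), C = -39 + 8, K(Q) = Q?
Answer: -127*√14 ≈ -475.19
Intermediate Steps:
C = -31
F(d) = √2*√(-d) (F(d) = √(-2*d) = √2*√(-d))
O = -34 (O = -3 - 31 = -34)
(-93 + O)*F(-7) = (-93 - 34)*(√2*√(-1*(-7))) = -127*√2*√7 = -127*√14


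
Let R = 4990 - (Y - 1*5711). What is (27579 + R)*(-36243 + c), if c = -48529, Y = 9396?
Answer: -2448554448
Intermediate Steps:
R = 1305 (R = 4990 - (9396 - 1*5711) = 4990 - (9396 - 5711) = 4990 - 1*3685 = 4990 - 3685 = 1305)
(27579 + R)*(-36243 + c) = (27579 + 1305)*(-36243 - 48529) = 28884*(-84772) = -2448554448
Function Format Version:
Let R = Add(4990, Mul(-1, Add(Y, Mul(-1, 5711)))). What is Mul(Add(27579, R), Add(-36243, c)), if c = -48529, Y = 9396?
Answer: -2448554448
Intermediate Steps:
R = 1305 (R = Add(4990, Mul(-1, Add(9396, Mul(-1, 5711)))) = Add(4990, Mul(-1, Add(9396, -5711))) = Add(4990, Mul(-1, 3685)) = Add(4990, -3685) = 1305)
Mul(Add(27579, R), Add(-36243, c)) = Mul(Add(27579, 1305), Add(-36243, -48529)) = Mul(28884, -84772) = -2448554448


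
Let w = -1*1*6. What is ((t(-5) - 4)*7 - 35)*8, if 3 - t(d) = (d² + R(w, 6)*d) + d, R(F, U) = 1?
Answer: -1176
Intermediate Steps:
w = -6 (w = -1*6 = -6)
t(d) = 3 - d² - 2*d (t(d) = 3 - ((d² + 1*d) + d) = 3 - ((d² + d) + d) = 3 - ((d + d²) + d) = 3 - (d² + 2*d) = 3 + (-d² - 2*d) = 3 - d² - 2*d)
((t(-5) - 4)*7 - 35)*8 = (((3 - 1*(-5)² - 2*(-5)) - 4)*7 - 35)*8 = (((3 - 1*25 + 10) - 4)*7 - 35)*8 = (((3 - 25 + 10) - 4)*7 - 35)*8 = ((-12 - 4)*7 - 35)*8 = (-16*7 - 35)*8 = (-112 - 35)*8 = -147*8 = -1176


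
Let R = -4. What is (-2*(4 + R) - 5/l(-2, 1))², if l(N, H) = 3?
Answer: 25/9 ≈ 2.7778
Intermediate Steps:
(-2*(4 + R) - 5/l(-2, 1))² = (-2*(4 - 4) - 5/3)² = (-2*0 - 5*⅓)² = (0 - 5/3)² = (-5/3)² = 25/9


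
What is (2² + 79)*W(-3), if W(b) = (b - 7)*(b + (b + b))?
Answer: 7470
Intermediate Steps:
W(b) = 3*b*(-7 + b) (W(b) = (-7 + b)*(b + 2*b) = (-7 + b)*(3*b) = 3*b*(-7 + b))
(2² + 79)*W(-3) = (2² + 79)*(3*(-3)*(-7 - 3)) = (4 + 79)*(3*(-3)*(-10)) = 83*90 = 7470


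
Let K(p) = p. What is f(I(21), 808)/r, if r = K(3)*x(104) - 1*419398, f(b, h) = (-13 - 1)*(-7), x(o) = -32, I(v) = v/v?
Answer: -49/209747 ≈ -0.00023361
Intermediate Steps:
I(v) = 1
f(b, h) = 98 (f(b, h) = -14*(-7) = 98)
r = -419494 (r = 3*(-32) - 1*419398 = -96 - 419398 = -419494)
f(I(21), 808)/r = 98/(-419494) = 98*(-1/419494) = -49/209747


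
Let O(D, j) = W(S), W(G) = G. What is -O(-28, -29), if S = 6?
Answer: -6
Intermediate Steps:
O(D, j) = 6
-O(-28, -29) = -1*6 = -6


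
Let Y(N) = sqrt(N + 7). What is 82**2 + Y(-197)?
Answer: 6724 + I*sqrt(190) ≈ 6724.0 + 13.784*I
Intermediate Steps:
Y(N) = sqrt(7 + N)
82**2 + Y(-197) = 82**2 + sqrt(7 - 197) = 6724 + sqrt(-190) = 6724 + I*sqrt(190)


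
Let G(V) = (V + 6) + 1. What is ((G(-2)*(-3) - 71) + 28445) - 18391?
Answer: 9968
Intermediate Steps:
G(V) = 7 + V (G(V) = (6 + V) + 1 = 7 + V)
((G(-2)*(-3) - 71) + 28445) - 18391 = (((7 - 2)*(-3) - 71) + 28445) - 18391 = ((5*(-3) - 71) + 28445) - 18391 = ((-15 - 71) + 28445) - 18391 = (-86 + 28445) - 18391 = 28359 - 18391 = 9968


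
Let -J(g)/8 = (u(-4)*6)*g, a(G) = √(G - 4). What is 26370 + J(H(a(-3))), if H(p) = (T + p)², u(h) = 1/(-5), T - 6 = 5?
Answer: 137322/5 + 1056*I*√7/5 ≈ 27464.0 + 558.78*I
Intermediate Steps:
T = 11 (T = 6 + 5 = 11)
u(h) = -⅕
a(G) = √(-4 + G)
H(p) = (11 + p)²
J(g) = 48*g/5 (J(g) = -8*(-⅕*6)*g = -(-48)*g/5 = 48*g/5)
26370 + J(H(a(-3))) = 26370 + 48*(11 + √(-4 - 3))²/5 = 26370 + 48*(11 + √(-7))²/5 = 26370 + 48*(11 + I*√7)²/5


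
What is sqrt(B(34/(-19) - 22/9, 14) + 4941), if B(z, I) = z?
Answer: sqrt(16039553)/57 ≈ 70.262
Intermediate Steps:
sqrt(B(34/(-19) - 22/9, 14) + 4941) = sqrt((34/(-19) - 22/9) + 4941) = sqrt((34*(-1/19) - 22*1/9) + 4941) = sqrt((-34/19 - 22/9) + 4941) = sqrt(-724/171 + 4941) = sqrt(844187/171) = sqrt(16039553)/57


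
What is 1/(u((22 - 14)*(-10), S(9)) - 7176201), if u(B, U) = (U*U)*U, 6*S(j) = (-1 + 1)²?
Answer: -1/7176201 ≈ -1.3935e-7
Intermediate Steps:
S(j) = 0 (S(j) = (-1 + 1)²/6 = (⅙)*0² = (⅙)*0 = 0)
u(B, U) = U³ (u(B, U) = U²*U = U³)
1/(u((22 - 14)*(-10), S(9)) - 7176201) = 1/(0³ - 7176201) = 1/(0 - 7176201) = 1/(-7176201) = -1/7176201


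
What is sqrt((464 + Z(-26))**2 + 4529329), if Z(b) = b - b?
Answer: 5*sqrt(189785) ≈ 2178.2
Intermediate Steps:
Z(b) = 0
sqrt((464 + Z(-26))**2 + 4529329) = sqrt((464 + 0)**2 + 4529329) = sqrt(464**2 + 4529329) = sqrt(215296 + 4529329) = sqrt(4744625) = 5*sqrt(189785)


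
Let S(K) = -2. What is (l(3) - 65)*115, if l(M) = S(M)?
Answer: -7705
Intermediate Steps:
l(M) = -2
(l(3) - 65)*115 = (-2 - 65)*115 = -67*115 = -7705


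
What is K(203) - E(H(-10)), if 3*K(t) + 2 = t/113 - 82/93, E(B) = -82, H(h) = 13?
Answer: 2573809/31527 ≈ 81.638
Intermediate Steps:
K(t) = -268/279 + t/339 (K(t) = -⅔ + (t/113 - 82/93)/3 = -⅔ + (-82/93 + t/113)/3 = -⅔ + (-82/279 + t/339) = -268/279 + t/339)
K(203) - E(H(-10)) = (-268/279 + (1/339)*203) - 1*(-82) = (-268/279 + 203/339) + 82 = -11405/31527 + 82 = 2573809/31527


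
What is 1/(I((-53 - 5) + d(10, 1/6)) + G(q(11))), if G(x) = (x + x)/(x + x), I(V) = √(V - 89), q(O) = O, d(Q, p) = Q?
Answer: 1/138 - I*√137/138 ≈ 0.0072464 - 0.084817*I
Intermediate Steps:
I(V) = √(-89 + V)
G(x) = 1 (G(x) = (2*x)/((2*x)) = (2*x)*(1/(2*x)) = 1)
1/(I((-53 - 5) + d(10, 1/6)) + G(q(11))) = 1/(√(-89 + ((-53 - 5) + 10)) + 1) = 1/(√(-89 + (-58 + 10)) + 1) = 1/(√(-89 - 48) + 1) = 1/(√(-137) + 1) = 1/(I*√137 + 1) = 1/(1 + I*√137)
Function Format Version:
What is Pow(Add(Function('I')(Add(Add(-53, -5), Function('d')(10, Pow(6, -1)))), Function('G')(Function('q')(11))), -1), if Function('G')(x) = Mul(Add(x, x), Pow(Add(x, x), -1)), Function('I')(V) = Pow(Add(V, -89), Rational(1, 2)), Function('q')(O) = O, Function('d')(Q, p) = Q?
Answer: Add(Rational(1, 138), Mul(Rational(-1, 138), I, Pow(137, Rational(1, 2)))) ≈ Add(0.0072464, Mul(-0.084817, I))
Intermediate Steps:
Function('I')(V) = Pow(Add(-89, V), Rational(1, 2))
Function('G')(x) = 1 (Function('G')(x) = Mul(Mul(2, x), Pow(Mul(2, x), -1)) = Mul(Mul(2, x), Mul(Rational(1, 2), Pow(x, -1))) = 1)
Pow(Add(Function('I')(Add(Add(-53, -5), Function('d')(10, Pow(6, -1)))), Function('G')(Function('q')(11))), -1) = Pow(Add(Pow(Add(-89, Add(Add(-53, -5), 10)), Rational(1, 2)), 1), -1) = Pow(Add(Pow(Add(-89, Add(-58, 10)), Rational(1, 2)), 1), -1) = Pow(Add(Pow(Add(-89, -48), Rational(1, 2)), 1), -1) = Pow(Add(Pow(-137, Rational(1, 2)), 1), -1) = Pow(Add(Mul(I, Pow(137, Rational(1, 2))), 1), -1) = Pow(Add(1, Mul(I, Pow(137, Rational(1, 2)))), -1)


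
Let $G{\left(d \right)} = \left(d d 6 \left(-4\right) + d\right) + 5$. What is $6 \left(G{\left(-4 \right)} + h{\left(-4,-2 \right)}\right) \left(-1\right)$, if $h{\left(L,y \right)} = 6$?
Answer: $2262$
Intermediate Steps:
$G{\left(d \right)} = 5 + d - 24 d^{2}$ ($G{\left(d \right)} = \left(d 6 d \left(-4\right) + d\right) + 5 = \left(6 d^{2} \left(-4\right) + d\right) + 5 = \left(- 24 d^{2} + d\right) + 5 = \left(d - 24 d^{2}\right) + 5 = 5 + d - 24 d^{2}$)
$6 \left(G{\left(-4 \right)} + h{\left(-4,-2 \right)}\right) \left(-1\right) = 6 \left(\left(5 - 4 - 24 \left(-4\right)^{2}\right) + 6\right) \left(-1\right) = 6 \left(\left(5 - 4 - 384\right) + 6\right) \left(-1\right) = 6 \left(-383 + 6\right) \left(-1\right) = 6 \left(\left(-377\right) \left(-1\right)\right) = 6 \cdot 377 = 2262$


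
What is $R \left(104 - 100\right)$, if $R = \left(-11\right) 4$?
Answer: $-176$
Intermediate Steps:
$R = -44$
$R \left(104 - 100\right) = - 44 \left(104 - 100\right) = \left(-44\right) 4 = -176$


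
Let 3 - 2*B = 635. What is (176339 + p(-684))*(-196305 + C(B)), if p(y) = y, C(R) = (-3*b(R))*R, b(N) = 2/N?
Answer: -34483008705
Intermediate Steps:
B = -316 (B = 3/2 - ½*635 = 3/2 - 635/2 = -316)
C(R) = -6 (C(R) = (-6/R)*R = -6)
(176339 + p(-684))*(-196305 + C(B)) = (176339 - 684)*(-196305 - 6) = 175655*(-196311) = -34483008705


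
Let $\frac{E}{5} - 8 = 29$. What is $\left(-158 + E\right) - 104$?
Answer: $-77$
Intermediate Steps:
$E = 185$ ($E = 40 + 5 \cdot 29 = 40 + 145 = 185$)
$\left(-158 + E\right) - 104 = \left(-158 + 185\right) - 104 = 27 - 104 = -77$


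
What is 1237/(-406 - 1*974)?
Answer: -1237/1380 ≈ -0.89638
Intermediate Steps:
1237/(-406 - 1*974) = 1237/(-406 - 974) = 1237/(-1380) = 1237*(-1/1380) = -1237/1380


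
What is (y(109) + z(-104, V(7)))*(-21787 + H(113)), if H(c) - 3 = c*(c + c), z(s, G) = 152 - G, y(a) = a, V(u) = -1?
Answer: 983548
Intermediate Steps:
H(c) = 3 + 2*c² (H(c) = 3 + c*(c + c) = 3 + c*(2*c) = 3 + 2*c²)
(y(109) + z(-104, V(7)))*(-21787 + H(113)) = (109 + (152 - 1*(-1)))*(-21787 + (3 + 2*113²)) = (109 + (152 + 1))*(-21787 + (3 + 2*12769)) = (109 + 153)*(-21787 + (3 + 25538)) = 262*(-21787 + 25541) = 262*3754 = 983548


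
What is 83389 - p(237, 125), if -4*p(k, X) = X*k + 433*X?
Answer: 208653/2 ≈ 1.0433e+5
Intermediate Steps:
p(k, X) = -433*X/4 - X*k/4 (p(k, X) = -(X*k + 433*X)/4 = -(433*X + X*k)/4 = -433*X/4 - X*k/4)
83389 - p(237, 125) = 83389 - (-1)*125*(433 + 237)/4 = 83389 - (-1)*125*670/4 = 83389 - 1*(-41875/2) = 83389 + 41875/2 = 208653/2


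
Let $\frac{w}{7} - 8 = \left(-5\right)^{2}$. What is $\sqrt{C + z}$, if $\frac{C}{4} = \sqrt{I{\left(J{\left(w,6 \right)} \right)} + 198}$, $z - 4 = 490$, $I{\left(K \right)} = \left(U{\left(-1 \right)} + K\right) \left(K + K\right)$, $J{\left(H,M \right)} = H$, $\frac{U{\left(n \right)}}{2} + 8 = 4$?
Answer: $\sqrt{494 + 8 \sqrt{25806}} \approx 42.18$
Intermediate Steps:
$w = 231$ ($w = 56 + 7 \left(-5\right)^{2} = 56 + 7 \cdot 25 = 56 + 175 = 231$)
$U{\left(n \right)} = -8$ ($U{\left(n \right)} = -16 + 2 \cdot 4 = -16 + 8 = -8$)
$I{\left(K \right)} = 2 K \left(-8 + K\right)$ ($I{\left(K \right)} = \left(-8 + K\right) \left(K + K\right) = \left(-8 + K\right) 2 K = 2 K \left(-8 + K\right)$)
$z = 494$ ($z = 4 + 490 = 494$)
$C = 8 \sqrt{25806}$ ($C = 4 \sqrt{2 \cdot 231 \left(-8 + 231\right) + 198} = 4 \sqrt{2 \cdot 231 \cdot 223 + 198} = 4 \sqrt{103026 + 198} = 4 \sqrt{103224} = 4 \cdot 2 \sqrt{25806} = 8 \sqrt{25806} \approx 1285.1$)
$\sqrt{C + z} = \sqrt{8 \sqrt{25806} + 494} = \sqrt{494 + 8 \sqrt{25806}}$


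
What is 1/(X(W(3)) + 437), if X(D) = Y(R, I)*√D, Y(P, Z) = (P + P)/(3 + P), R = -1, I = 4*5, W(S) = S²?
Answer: 1/434 ≈ 0.0023041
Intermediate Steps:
I = 20
Y(P, Z) = 2*P/(3 + P) (Y(P, Z) = (2*P)/(3 + P) = 2*P/(3 + P))
X(D) = -√D (X(D) = (2*(-1)/(3 - 1))*√D = (2*(-1)/2)*√D = (2*(-1)*(½))*√D = -√D)
1/(X(W(3)) + 437) = 1/(-√(3²) + 437) = 1/(-√9 + 437) = 1/(-1*3 + 437) = 1/(-3 + 437) = 1/434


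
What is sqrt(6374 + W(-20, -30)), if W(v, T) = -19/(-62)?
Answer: sqrt(24502834)/62 ≈ 79.839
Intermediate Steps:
W(v, T) = 19/62 (W(v, T) = -19*(-1/62) = 19/62)
sqrt(6374 + W(-20, -30)) = sqrt(6374 + 19/62) = sqrt(395207/62) = sqrt(24502834)/62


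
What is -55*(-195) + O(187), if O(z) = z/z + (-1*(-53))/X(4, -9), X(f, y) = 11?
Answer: 118039/11 ≈ 10731.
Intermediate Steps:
O(z) = 64/11 (O(z) = z/z - 1*(-53)/11 = 1 + 53*(1/11) = 1 + 53/11 = 64/11)
-55*(-195) + O(187) = -55*(-195) + 64/11 = 10725 + 64/11 = 118039/11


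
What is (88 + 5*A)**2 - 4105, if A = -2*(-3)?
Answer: 9819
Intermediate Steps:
A = 6
(88 + 5*A)**2 - 4105 = (88 + 5*6)**2 - 4105 = (88 + 30)**2 - 4105 = 118**2 - 4105 = 13924 - 4105 = 9819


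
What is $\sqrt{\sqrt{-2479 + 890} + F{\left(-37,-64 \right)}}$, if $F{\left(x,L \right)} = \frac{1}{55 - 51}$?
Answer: $\frac{\sqrt{1 + 4 i \sqrt{1589}}}{2} \approx 4.4785 + 4.4505 i$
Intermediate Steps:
$F{\left(x,L \right)} = \frac{1}{4}$
$\sqrt{\sqrt{-2479 + 890} + F{\left(-37,-64 \right)}} = \sqrt{\sqrt{-2479 + 890} + \frac{1}{4}} = \sqrt{\sqrt{-1589} + \frac{1}{4}} = \sqrt{i \sqrt{1589} + \frac{1}{4}} = \sqrt{\frac{1}{4} + i \sqrt{1589}}$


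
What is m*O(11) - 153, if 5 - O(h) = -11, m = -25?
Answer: -553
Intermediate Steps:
O(h) = 16 (O(h) = 5 - 1*(-11) = 5 + 11 = 16)
m*O(11) - 153 = -25*16 - 153 = -400 - 153 = -553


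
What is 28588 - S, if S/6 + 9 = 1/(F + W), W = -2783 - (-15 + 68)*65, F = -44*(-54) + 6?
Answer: 18359523/641 ≈ 28642.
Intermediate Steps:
F = 2382 (F = 2376 + 6 = 2382)
W = -6228 (W = -2783 - 53*65 = -2783 - 1*3445 = -2783 - 3445 = -6228)
S = -34615/641 (S = -54 + 6/(2382 - 6228) = -54 + 6/(-3846) = -54 + 6*(-1/3846) = -54 - 1/641 = -34615/641 ≈ -54.002)
28588 - S = 28588 - 1*(-34615/641) = 28588 + 34615/641 = 18359523/641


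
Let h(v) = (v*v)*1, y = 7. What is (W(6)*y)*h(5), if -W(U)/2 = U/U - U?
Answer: 1750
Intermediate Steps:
h(v) = v**2 (h(v) = v**2*1 = v**2)
W(U) = -2 + 2*U (W(U) = -2*(U/U - U) = -2*(1 - U) = -2 + 2*U)
(W(6)*y)*h(5) = ((-2 + 2*6)*7)*5**2 = ((-2 + 12)*7)*25 = (10*7)*25 = 70*25 = 1750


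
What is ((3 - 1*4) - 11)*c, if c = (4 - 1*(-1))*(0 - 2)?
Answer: 120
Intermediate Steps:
c = -10 (c = (4 + 1)*(-2) = 5*(-2) = -10)
((3 - 1*4) - 11)*c = ((3 - 1*4) - 11)*(-10) = ((3 - 4) - 11)*(-10) = (-1 - 11)*(-10) = -12*(-10) = 120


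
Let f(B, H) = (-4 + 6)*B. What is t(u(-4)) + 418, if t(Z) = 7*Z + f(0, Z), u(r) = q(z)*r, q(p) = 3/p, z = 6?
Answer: 404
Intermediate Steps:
f(B, H) = 2*B
u(r) = r/2 (u(r) = (3/6)*r = (3*(⅙))*r = r/2)
t(Z) = 7*Z (t(Z) = 7*Z + 2*0 = 7*Z + 0 = 7*Z)
t(u(-4)) + 418 = 7*((½)*(-4)) + 418 = 7*(-2) + 418 = -14 + 418 = 404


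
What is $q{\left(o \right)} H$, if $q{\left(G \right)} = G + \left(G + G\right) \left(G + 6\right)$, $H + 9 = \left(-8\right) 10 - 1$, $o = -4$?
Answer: $1800$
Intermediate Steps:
$H = -90$ ($H = -9 - 81 = -90$)
$q{\left(G \right)} = G + 2 G \left(6 + G\right)$
$q{\left(o \right)} H = - 4 \left(13 + 2 \left(-4\right)\right) \left(-90\right) = - 4 \left(13 - 8\right) \left(-90\right) = \left(-4\right) 5 \left(-90\right) = \left(-20\right) \left(-90\right) = 1800$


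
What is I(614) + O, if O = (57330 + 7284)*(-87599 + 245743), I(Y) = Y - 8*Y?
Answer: 10218312118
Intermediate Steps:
I(Y) = -7*Y
O = 10218316416 (O = 64614*158144 = 10218316416)
I(614) + O = -7*614 + 10218316416 = -4298 + 10218316416 = 10218312118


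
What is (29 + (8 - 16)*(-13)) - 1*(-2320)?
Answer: 2453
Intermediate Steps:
(29 + (8 - 16)*(-13)) - 1*(-2320) = (29 - 8*(-13)) + 2320 = (29 + 104) + 2320 = 133 + 2320 = 2453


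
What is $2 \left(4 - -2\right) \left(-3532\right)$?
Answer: $-42384$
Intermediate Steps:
$2 \left(4 - -2\right) \left(-3532\right) = 2 \left(4 + \left(4 - 2\right)\right) \left(-3532\right) = 2 \left(4 + 2\right) \left(-3532\right) = 2 \cdot 6 \left(-3532\right) = 12 \left(-3532\right) = -42384$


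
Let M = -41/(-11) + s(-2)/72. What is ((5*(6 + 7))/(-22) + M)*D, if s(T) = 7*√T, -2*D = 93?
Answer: -1581/44 - 217*I*√2/48 ≈ -35.932 - 6.3934*I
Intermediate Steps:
D = -93/2 (D = -½*93 = -93/2 ≈ -46.500)
M = 41/11 + 7*I*√2/72 (M = -41/(-11) + (7*√(-2))/72 = -41*(-1/11) + (7*(I*√2))*(1/72) = 41/11 + (7*I*√2)*(1/72) = 41/11 + 7*I*√2/72 ≈ 3.7273 + 0.13749*I)
((5*(6 + 7))/(-22) + M)*D = ((5*(6 + 7))/(-22) + (41/11 + 7*I*√2/72))*(-93/2) = ((5*13)*(-1/22) + (41/11 + 7*I*√2/72))*(-93/2) = (65*(-1/22) + (41/11 + 7*I*√2/72))*(-93/2) = (-65/22 + (41/11 + 7*I*√2/72))*(-93/2) = (17/22 + 7*I*√2/72)*(-93/2) = -1581/44 - 217*I*√2/48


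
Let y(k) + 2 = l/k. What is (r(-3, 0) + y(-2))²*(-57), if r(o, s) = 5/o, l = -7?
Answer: -19/12 ≈ -1.5833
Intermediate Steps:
y(k) = -2 - 7/k
(r(-3, 0) + y(-2))²*(-57) = (5/(-3) + (-2 - 7/(-2)))²*(-57) = (5*(-⅓) + (-2 - 7*(-½)))²*(-57) = (-5/3 + (-2 + 7/2))²*(-57) = (-5/3 + 3/2)²*(-57) = (-⅙)²*(-57) = (1/36)*(-57) = -19/12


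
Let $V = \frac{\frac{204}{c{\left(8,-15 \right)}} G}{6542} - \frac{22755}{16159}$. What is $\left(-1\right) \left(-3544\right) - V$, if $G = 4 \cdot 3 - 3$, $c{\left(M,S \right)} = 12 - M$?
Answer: $\frac{374785405061}{105712178} \approx 3545.3$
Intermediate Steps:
$G = 9$ ($G = 12 - 3 = 9$)
$V = - \frac{141446229}{105712178}$ ($V = \frac{\frac{204}{12 - 8} \cdot 9}{6542} - \frac{22755}{16159} = \frac{204}{12 - 8} \cdot 9 \cdot \frac{1}{6542} - \frac{22755}{16159} = \frac{204}{4} \cdot 9 \cdot \frac{1}{6542} - \frac{22755}{16159} = 204 \cdot \frac{1}{4} \cdot 9 \cdot \frac{1}{6542} - \frac{22755}{16159} = 51 \cdot 9 \cdot \frac{1}{6542} - \frac{22755}{16159} = 459 \cdot \frac{1}{6542} - \frac{22755}{16159} = \frac{459}{6542} - \frac{22755}{16159} = - \frac{141446229}{105712178} \approx -1.338$)
$\left(-1\right) \left(-3544\right) - V = \left(-1\right) \left(-3544\right) - - \frac{141446229}{105712178} = 3544 + \frac{141446229}{105712178} = \frac{374785405061}{105712178}$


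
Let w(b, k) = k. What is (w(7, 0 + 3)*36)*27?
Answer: 2916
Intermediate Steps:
(w(7, 0 + 3)*36)*27 = ((0 + 3)*36)*27 = (3*36)*27 = 108*27 = 2916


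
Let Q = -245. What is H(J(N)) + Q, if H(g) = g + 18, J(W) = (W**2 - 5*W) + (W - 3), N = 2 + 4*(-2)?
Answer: -170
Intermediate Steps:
N = -6 (N = 2 - 8 = -6)
J(W) = -3 + W**2 - 4*W (J(W) = (W**2 - 5*W) + (-3 + W) = -3 + W**2 - 4*W)
H(g) = 18 + g
H(J(N)) + Q = (18 + (-3 + (-6)**2 - 4*(-6))) - 245 = (18 + (-3 + 36 + 24)) - 245 = (18 + 57) - 245 = 75 - 245 = -170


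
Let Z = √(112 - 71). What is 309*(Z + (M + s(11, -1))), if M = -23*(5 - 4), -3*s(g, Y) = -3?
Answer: -6798 + 309*√41 ≈ -4819.4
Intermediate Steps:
s(g, Y) = 1 (s(g, Y) = -⅓*(-3) = 1)
Z = √41 ≈ 6.4031
M = -23 (M = -23*1 = -23)
309*(Z + (M + s(11, -1))) = 309*(√41 + (-23 + 1)) = 309*(√41 - 22) = 309*(-22 + √41) = -6798 + 309*√41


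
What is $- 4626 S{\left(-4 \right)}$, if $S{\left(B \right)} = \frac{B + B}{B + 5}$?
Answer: $37008$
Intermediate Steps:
$S{\left(B \right)} = \frac{2 B}{5 + B}$
$- 4626 S{\left(-4 \right)} = - 4626 \cdot 2 \left(-4\right) \frac{1}{5 - 4} = - 4626 \cdot 2 \left(-4\right) 1^{-1} = - 4626 \cdot 2 \left(-4\right) 1 = \left(-4626\right) \left(-8\right) = 37008$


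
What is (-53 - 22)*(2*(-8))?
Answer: 1200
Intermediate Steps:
(-53 - 22)*(2*(-8)) = -75*(-16) = 1200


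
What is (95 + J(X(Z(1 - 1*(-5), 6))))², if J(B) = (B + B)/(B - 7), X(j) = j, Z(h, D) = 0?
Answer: 9025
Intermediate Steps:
J(B) = 2*B/(-7 + B) (J(B) = (2*B)/(-7 + B) = 2*B/(-7 + B))
(95 + J(X(Z(1 - 1*(-5), 6))))² = (95 + 2*0/(-7 + 0))² = (95 + 2*0/(-7))² = (95 + 2*0*(-⅐))² = (95 + 0)² = 95² = 9025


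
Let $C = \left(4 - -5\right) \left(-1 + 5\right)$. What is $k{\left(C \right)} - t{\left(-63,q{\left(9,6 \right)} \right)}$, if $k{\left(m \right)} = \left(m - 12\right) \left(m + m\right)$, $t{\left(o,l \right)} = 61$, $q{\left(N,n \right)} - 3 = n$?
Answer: $1667$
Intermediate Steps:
$q{\left(N,n \right)} = 3 + n$
$C = 36$ ($C = \left(4 + 5\right) 4 = 9 \cdot 4 = 36$)
$k{\left(m \right)} = 2 m \left(-12 + m\right)$ ($k{\left(m \right)} = \left(-12 + m\right) 2 m = 2 m \left(-12 + m\right)$)
$k{\left(C \right)} - t{\left(-63,q{\left(9,6 \right)} \right)} = 2 \cdot 36 \left(-12 + 36\right) - 61 = 2 \cdot 36 \cdot 24 - 61 = 1728 - 61 = 1667$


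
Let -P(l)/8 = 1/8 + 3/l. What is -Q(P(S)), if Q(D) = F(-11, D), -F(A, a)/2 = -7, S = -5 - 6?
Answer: -14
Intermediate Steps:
S = -11
F(A, a) = 14 (F(A, a) = -2*(-7) = 14)
P(l) = -1 - 24/l (P(l) = -8*(1/8 + 3/l) = -8*(1*(⅛) + 3/l) = -8*(⅛ + 3/l) = -1 - 24/l)
Q(D) = 14
-Q(P(S)) = -1*14 = -14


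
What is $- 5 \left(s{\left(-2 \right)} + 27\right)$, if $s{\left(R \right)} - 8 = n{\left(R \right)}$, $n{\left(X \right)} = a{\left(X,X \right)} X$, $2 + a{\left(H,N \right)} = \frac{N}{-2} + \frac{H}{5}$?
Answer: $-189$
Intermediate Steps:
$a{\left(H,N \right)} = -2 - \frac{N}{2} + \frac{H}{5}$ ($a{\left(H,N \right)} = -2 + \left(\frac{N}{-2} + \frac{H}{5}\right) = -2 + \left(N \left(- \frac{1}{2}\right) + H \frac{1}{5}\right) = -2 + \left(- \frac{N}{2} + \frac{H}{5}\right) = -2 - \frac{N}{2} + \frac{H}{5}$)
$n{\left(X \right)} = X \left(-2 - \frac{3 X}{10}\right)$ ($n{\left(X \right)} = \left(-2 - \frac{X}{2} + \frac{X}{5}\right) X = \left(-2 - \frac{3 X}{10}\right) X = X \left(-2 - \frac{3 X}{10}\right)$)
$s{\left(R \right)} = 8 - \frac{R \left(20 + 3 R\right)}{10}$
$- 5 \left(s{\left(-2 \right)} + 27\right) = - 5 \left(\left(8 - - \frac{20 + 3 \left(-2\right)}{5}\right) + 27\right) = - 5 \left(\left(8 - - \frac{20 - 6}{5}\right) + 27\right) = - 5 \left(\left(8 - \left(- \frac{1}{5}\right) 14\right) + 27\right) = - 5 \left(\left(8 + \frac{14}{5}\right) + 27\right) = - 5 \left(\frac{54}{5} + 27\right) = \left(-5\right) \frac{189}{5} = -189$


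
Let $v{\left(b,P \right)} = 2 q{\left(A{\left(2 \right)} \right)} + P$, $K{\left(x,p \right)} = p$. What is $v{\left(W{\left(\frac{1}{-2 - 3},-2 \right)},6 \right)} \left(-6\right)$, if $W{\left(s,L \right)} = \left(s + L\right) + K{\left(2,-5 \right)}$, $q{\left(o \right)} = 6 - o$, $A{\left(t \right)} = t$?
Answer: $-84$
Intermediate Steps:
$W{\left(s,L \right)} = -5 + L + s$ ($W{\left(s,L \right)} = \left(s + L\right) - 5 = \left(L + s\right) - 5 = -5 + L + s$)
$v{\left(b,P \right)} = 8 + P$ ($v{\left(b,P \right)} = 2 \left(6 - 2\right) + P = 2 \cdot 4 + P = 8 + P$)
$v{\left(W{\left(\frac{1}{-2 - 3},-2 \right)},6 \right)} \left(-6\right) = \left(8 + 6\right) \left(-6\right) = 14 \left(-6\right) = -84$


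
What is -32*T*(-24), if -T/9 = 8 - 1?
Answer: -48384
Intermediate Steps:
T = -63 (T = -9*(8 - 1) = -9*7 = -63)
-32*T*(-24) = -32*(-63)*(-24) = 2016*(-24) = -48384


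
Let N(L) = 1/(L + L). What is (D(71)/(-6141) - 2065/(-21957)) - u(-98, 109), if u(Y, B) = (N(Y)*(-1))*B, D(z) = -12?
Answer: -4053394643/8809411884 ≈ -0.46012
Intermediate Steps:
N(L) = 1/(2*L)
u(Y, B) = -B/(2*Y) (u(Y, B) = ((1/(2*Y))*(-1))*B = (-1/(2*Y))*B = -B/(2*Y))
(D(71)/(-6141) - 2065/(-21957)) - u(-98, 109) = (-12/(-6141) - 2065/(-21957)) - (-1)*109/(2*(-98)) = (-12*(-1/6141) - 2065*(-1/21957)) - (-1)*109*(-1)/(2*98) = (4/2047 + 2065/21957) - 1*109/196 = 4314883/44945979 - 109/196 = -4053394643/8809411884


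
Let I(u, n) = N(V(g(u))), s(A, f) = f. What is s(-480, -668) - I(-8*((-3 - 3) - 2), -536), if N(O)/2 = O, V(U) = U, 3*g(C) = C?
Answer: -2132/3 ≈ -710.67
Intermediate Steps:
g(C) = C/3
N(O) = 2*O
I(u, n) = 2*u/3 (I(u, n) = 2*(u/3) = 2*u/3)
s(-480, -668) - I(-8*((-3 - 3) - 2), -536) = -668 - 2*(-8*((-3 - 3) - 2))/3 = -668 - 2*(-8*(-6 - 2))/3 = -668 - 2*(-8*(-8))/3 = -668 - 2*64/3 = -668 - 1*128/3 = -668 - 128/3 = -2132/3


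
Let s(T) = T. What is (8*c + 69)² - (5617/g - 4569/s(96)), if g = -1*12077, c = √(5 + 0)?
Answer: 1982196599/386464 + 1104*√5 ≈ 7597.7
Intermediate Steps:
c = √5 ≈ 2.2361
g = -12077
(8*c + 69)² - (5617/g - 4569/s(96)) = (8*√5 + 69)² - (5617/(-12077) - 4569/96) = (69 + 8*√5)² - (5617*(-1/12077) - 4569*1/96) = (69 + 8*√5)² - (-5617/12077 - 1523/32) = (69 + 8*√5)² - 1*(-18573015/386464) = (69 + 8*√5)² + 18573015/386464 = 18573015/386464 + (69 + 8*√5)²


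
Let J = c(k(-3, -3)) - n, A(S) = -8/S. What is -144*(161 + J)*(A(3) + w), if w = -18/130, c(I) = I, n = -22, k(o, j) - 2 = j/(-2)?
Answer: 4896744/65 ≈ 75335.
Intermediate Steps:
k(o, j) = 2 - j/2 (k(o, j) = 2 + j/(-2) = 2 + j*(-1/2) = 2 - j/2)
w = -9/65 (w = -18*1/130 = -9/65 ≈ -0.13846)
J = 51/2 (J = (2 - 1/2*(-3)) - 1*(-22) = (2 + 3/2) + 22 = 7/2 + 22 = 51/2 ≈ 25.500)
-144*(161 + J)*(A(3) + w) = -144*(161 + 51/2)*(-8/3 - 9/65) = -26856*(-8*1/3 - 9/65) = -26856*(-8/3 - 9/65) = -26856*(-547)/195 = -144*(-204031/390) = 4896744/65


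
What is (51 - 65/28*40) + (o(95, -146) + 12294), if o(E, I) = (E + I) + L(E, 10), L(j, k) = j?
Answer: 86073/7 ≈ 12296.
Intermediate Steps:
o(E, I) = I + 2*E (o(E, I) = (E + I) + E = I + 2*E)
(51 - 65/28*40) + (o(95, -146) + 12294) = (51 - 65/28*40) + ((-146 + 2*95) + 12294) = (51 - 65*1/28*40) + ((-146 + 190) + 12294) = (51 - 65/28*40) + (44 + 12294) = (51 - 650/7) + 12338 = -293/7 + 12338 = 86073/7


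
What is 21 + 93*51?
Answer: 4764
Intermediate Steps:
21 + 93*51 = 21 + 4743 = 4764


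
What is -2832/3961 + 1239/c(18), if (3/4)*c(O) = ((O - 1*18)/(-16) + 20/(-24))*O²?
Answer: -1975733/475320 ≈ -4.1566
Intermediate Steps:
c(O) = 4*O²*(7/24 - O/16)/3 (c(O) = 4*(((O - 1*18)/(-16) + 20/(-24))*O²)/3 = 4*(((O - 18)*(-1/16) + 20*(-1/24))*O²)/3 = 4*(((-18 + O)*(-1/16) - ⅚)*O²)/3 = 4*(((9/8 - O/16) - ⅚)*O²)/3 = 4*((7/24 - O/16)*O²)/3 = 4*(O²*(7/24 - O/16))/3 = 4*O²*(7/24 - O/16)/3)
-2832/3961 + 1239/c(18) = -2832/3961 + 1239/(((1/36)*18²*(14 - 3*18))) = -2832*1/3961 + 1239/(((1/36)*324*(14 - 54))) = -2832/3961 + 1239/(((1/36)*324*(-40))) = -2832/3961 + 1239/(-360) = -2832/3961 + 1239*(-1/360) = -2832/3961 - 413/120 = -1975733/475320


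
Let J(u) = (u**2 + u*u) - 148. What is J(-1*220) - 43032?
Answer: 53620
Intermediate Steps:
J(u) = -148 + 2*u**2 (J(u) = (u**2 + u**2) - 148 = 2*u**2 - 148 = -148 + 2*u**2)
J(-1*220) - 43032 = (-148 + 2*(-1*220)**2) - 43032 = (-148 + 2*(-220)**2) - 43032 = (-148 + 2*48400) - 43032 = (-148 + 96800) - 43032 = 96652 - 43032 = 53620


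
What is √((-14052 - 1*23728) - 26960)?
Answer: 2*I*√16185 ≈ 254.44*I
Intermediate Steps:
√((-14052 - 1*23728) - 26960) = √((-14052 - 23728) - 26960) = √(-37780 - 26960) = √(-64740) = 2*I*√16185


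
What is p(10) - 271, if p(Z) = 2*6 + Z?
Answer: -249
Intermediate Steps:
p(Z) = 12 + Z
p(10) - 271 = (12 + 10) - 271 = 22 - 271 = -249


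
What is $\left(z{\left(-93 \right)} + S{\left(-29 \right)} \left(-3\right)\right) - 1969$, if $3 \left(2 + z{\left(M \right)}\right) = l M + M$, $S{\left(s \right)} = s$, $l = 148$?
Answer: $-6503$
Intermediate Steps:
$z{\left(M \right)} = -2 + \frac{149 M}{3}$ ($z{\left(M \right)} = -2 + \frac{148 M + M}{3} = -2 + \frac{149 M}{3}$)
$\left(z{\left(-93 \right)} + S{\left(-29 \right)} \left(-3\right)\right) - 1969 = \left(\left(-2 + \frac{149}{3} \left(-93\right)\right) - -87\right) - 1969 = \left(\left(-2 - 4619\right) + 87\right) - 1969 = \left(-4621 + 87\right) - 1969 = -4534 - 1969 = -6503$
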